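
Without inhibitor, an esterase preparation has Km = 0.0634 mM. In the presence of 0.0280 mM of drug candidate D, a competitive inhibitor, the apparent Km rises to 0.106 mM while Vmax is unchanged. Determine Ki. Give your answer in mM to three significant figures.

0.0417 mM

Competitive: Km,app = α·Km with α = 1 + [I]/Ki.
α = Km,app/Km = 0.106/0.0634 = 1.672.
Ki = [I]/(α − 1) = 0.0280/0.6719 = 0.0417 mM.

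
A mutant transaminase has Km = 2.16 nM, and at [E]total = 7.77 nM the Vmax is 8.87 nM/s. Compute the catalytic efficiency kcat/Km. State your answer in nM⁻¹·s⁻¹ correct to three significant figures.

kcat = Vmax/[E]total = 8.87/7.77 = 1.14 s⁻¹.
kcat/Km = 1.14/2.16 = 0.529 nM⁻¹·s⁻¹.

0.529 nM⁻¹·s⁻¹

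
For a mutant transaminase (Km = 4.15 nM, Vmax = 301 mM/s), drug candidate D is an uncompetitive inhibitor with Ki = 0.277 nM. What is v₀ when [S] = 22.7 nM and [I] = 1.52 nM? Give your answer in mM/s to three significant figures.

With α = 1 + [I]/Ki = 1 + 1.52/0.277 = 6.487, the uncompetitive rate law is v = (Vmax/α)·[S] / (Km/α + [S]).
v = (301/6.487)×22.7 / (4.15/6.487 + 22.7) = 1053/23.34 = 45.1 mM/s.

45.1 mM/s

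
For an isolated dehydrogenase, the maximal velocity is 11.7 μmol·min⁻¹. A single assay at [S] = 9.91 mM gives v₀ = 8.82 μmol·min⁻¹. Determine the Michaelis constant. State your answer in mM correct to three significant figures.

3.24 mM

From v = Vmax[S]/(Km+[S]), Km = [S](Vmax − v)/v.
Km = 9.91 × (11.7 − 8.82) / 8.82 = 28.54/8.82 = 3.24 mM.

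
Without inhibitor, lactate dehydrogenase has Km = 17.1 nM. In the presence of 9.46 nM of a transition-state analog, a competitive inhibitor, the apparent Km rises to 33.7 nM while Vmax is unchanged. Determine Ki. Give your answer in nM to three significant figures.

Competitive: Km,app = α·Km with α = 1 + [I]/Ki.
α = Km,app/Km = 33.7/17.1 = 1.971.
Since α = 1 + [I]/Ki, [I]/Ki = 1.971 − 1 = 0.9708 and Ki = 9.46/0.9708 = 9.74 nM.

9.74 nM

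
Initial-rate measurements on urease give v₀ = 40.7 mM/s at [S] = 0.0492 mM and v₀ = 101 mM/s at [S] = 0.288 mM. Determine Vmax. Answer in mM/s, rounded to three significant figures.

In reciprocal form, 1/v = (Km/Vmax)·(1/[S]) + 1/Vmax. The two points give (1/[S], 1/v) = (20.33, 0.02457) and (3.472, 0.009901).
Slope = (0.02457 − 0.009901)/(20.33 − 3.472) = 0.0008704; intercept = 0.02457 − 0.0008704×20.33 = 0.006879.
Vmax = 1/intercept = 145 mM/s; Km = slope × Vmax = 0.0008704 × 145 = 0.127 mM.

145 mM/s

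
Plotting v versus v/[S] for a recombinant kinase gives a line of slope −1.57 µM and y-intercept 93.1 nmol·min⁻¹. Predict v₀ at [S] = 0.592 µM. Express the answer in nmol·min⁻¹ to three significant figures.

In the Eadie–Hofstee form v = Vmax − Km·(v/[S]), the slope is −Km and the intercept is Vmax, so Km = 1.57 µM and Vmax = 93.1 nmol·min⁻¹.
v = 93.1 × 0.592/(1.57 + 0.592) = 25.5 nmol·min⁻¹.

25.5 nmol·min⁻¹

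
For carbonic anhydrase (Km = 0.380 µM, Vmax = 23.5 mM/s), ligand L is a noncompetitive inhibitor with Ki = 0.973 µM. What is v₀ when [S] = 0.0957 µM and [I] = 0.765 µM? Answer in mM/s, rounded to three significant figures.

α = 1 + [I]/Ki = 1 + 0.765/0.973 = 1.786.
For a noncompetitive inhibitor, Vmax is reduced to Vmax/α while Km is unchanged: Km,app = 0.380 µM, Vmax,app = 13.2 mM/s.
v = Vmax,app·[S]/(Km,app + [S]) = 13.2 × 0.0957/(0.380 + 0.0957) = 2.65 mM/s.

2.65 mM/s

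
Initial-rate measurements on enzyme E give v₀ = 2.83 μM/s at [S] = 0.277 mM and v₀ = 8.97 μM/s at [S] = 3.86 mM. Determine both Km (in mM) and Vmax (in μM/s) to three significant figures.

Km = 0.778 mM; Vmax = 10.8 μM/s

In reciprocal form, 1/v = (Km/Vmax)·(1/[S]) + 1/Vmax. The two points give (1/[S], 1/v) = (3.610, 0.3534) and (0.2591, 0.1115).
Slope = (0.3534 − 0.1115)/(3.610 − 0.2591) = 0.07218; intercept = 0.3534 − 0.07218×3.610 = 0.09278.
Vmax = 1/intercept = 10.8 μM/s; Km = slope × Vmax = 0.07218 × 10.8 = 0.778 mM.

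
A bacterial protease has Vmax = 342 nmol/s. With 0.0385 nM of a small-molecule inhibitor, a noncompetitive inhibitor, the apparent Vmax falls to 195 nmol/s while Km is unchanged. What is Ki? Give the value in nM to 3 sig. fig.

0.0511 nM

Noncompetitive: Vmax,app = Vmax/α with α = 1 + [I]/Ki.
α = Vmax/Vmax,app = 342/195 = 1.754.
Since α = 1 + [I]/Ki, [I]/Ki = 1.754 − 1 = 0.7538 and Ki = 0.0385/0.7538 = 0.0511 nM.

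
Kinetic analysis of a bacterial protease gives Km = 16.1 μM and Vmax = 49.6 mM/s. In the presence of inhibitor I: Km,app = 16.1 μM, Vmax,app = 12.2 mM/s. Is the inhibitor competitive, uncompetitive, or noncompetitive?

noncompetitive

Vmax decreases (49.6 → 12.2 mM/s) while Km is unchanged — pure noncompetitive inhibition.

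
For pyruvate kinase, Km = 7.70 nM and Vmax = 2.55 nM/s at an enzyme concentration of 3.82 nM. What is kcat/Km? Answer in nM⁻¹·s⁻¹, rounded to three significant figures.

kcat = Vmax/[E]total = 2.55/3.82 = 0.668 s⁻¹.
kcat/Km = 0.668/7.70 = 0.0867 nM⁻¹·s⁻¹.

0.0867 nM⁻¹·s⁻¹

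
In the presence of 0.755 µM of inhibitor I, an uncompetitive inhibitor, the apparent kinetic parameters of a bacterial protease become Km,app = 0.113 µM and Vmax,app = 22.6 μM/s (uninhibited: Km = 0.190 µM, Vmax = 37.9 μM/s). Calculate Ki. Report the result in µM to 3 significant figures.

Uncompetitive: Vmax,app = Vmax/α (and Km,app = Km/α) with α = 1 + [I]/Ki.
α = Vmax/Vmax,app = 37.9/22.6 = 1.677.
Since α = 1 + [I]/Ki, [I]/Ki = 1.677 − 1 = 0.6770 and Ki = 0.755/0.6770 = 1.12 µM.

1.12 µM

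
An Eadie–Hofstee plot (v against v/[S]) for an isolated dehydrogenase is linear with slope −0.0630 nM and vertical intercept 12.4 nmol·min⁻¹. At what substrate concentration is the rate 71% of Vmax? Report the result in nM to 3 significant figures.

The Eadie–Hofstee slope gives Km = 0.0630 nM (slope = −Km).
v/Vmax = [S]/(Km+[S]) = 0.71 ⇒ [S] = Km·0.71/(1−0.71) = 0.0630 × 2.448 = 0.154 nM.

0.154 nM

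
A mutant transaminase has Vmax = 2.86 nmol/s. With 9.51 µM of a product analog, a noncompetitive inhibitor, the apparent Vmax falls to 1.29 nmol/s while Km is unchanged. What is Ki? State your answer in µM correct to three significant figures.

Noncompetitive: Vmax,app = Vmax/α with α = 1 + [I]/Ki.
α = Vmax/Vmax,app = 2.86/1.29 = 2.217.
Since α = 1 + [I]/Ki, [I]/Ki = 2.217 − 1 = 1.217 and Ki = 9.51/1.217 = 7.81 µM.

7.81 µM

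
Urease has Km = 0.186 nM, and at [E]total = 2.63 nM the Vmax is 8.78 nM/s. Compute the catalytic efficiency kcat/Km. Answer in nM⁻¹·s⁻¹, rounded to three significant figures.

17.9 nM⁻¹·s⁻¹

kcat = Vmax/[E]total = 8.78/2.63 = 3.34 s⁻¹.
kcat/Km = 3.34/0.186 = 17.9 nM⁻¹·s⁻¹.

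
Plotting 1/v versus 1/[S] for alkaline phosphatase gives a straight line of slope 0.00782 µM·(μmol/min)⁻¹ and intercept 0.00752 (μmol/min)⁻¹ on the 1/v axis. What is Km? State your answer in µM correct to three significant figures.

1.04 µM

y-intercept = 1/Vmax ⇒ Vmax = 133 μmol/min; slope = Km/Vmax ⇒ Km = slope × Vmax.
Km = 0.00782 × 133 = 1.04 µM.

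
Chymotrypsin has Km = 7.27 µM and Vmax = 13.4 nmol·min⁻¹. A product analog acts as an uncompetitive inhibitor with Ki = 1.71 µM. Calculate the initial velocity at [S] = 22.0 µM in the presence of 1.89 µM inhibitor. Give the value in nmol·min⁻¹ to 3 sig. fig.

With α = 1 + [I]/Ki = 1 + 1.89/1.71 = 2.105, the uncompetitive rate law is v = (Vmax/α)·[S] / (Km/α + [S]).
v = (13.4/2.105)×22.0 / (7.27/2.105 + 22.0) = 140.0/25.45 = 5.50 nmol·min⁻¹.

5.50 nmol·min⁻¹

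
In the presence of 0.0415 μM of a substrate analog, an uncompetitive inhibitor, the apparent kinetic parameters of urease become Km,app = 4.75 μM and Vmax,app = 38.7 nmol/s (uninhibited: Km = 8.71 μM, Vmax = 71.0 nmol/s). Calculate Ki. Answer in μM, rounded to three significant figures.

Uncompetitive: Vmax,app = Vmax/α (and Km,app = Km/α) with α = 1 + [I]/Ki.
α = Vmax/Vmax,app = 71.0/38.7 = 1.835.
Since α = 1 + [I]/Ki, [I]/Ki = 1.835 − 1 = 0.8346 and Ki = 0.0415/0.8346 = 0.0497 μM.

0.0497 μM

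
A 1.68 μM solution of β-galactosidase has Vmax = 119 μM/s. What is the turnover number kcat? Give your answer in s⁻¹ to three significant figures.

70.8 s⁻¹

kcat = Vmax/[E]total = 119 μM/s / 1.68 μM = 70.8 s⁻¹.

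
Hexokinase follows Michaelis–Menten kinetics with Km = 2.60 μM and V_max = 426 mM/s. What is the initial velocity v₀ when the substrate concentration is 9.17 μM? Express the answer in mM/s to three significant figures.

[S]/(Km+[S]) = 9.17/11.77 = 0.7791, the fractional saturation.
v = 0.7791 × Vmax = 0.7791 × 426 = 332 mM/s.

332 mM/s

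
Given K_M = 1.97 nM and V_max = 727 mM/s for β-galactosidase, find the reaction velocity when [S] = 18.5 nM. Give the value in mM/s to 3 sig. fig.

657 mM/s

v = Vmax·[S]/(Km + [S]) = 727 × 18.5 / (1.97 + 18.5)
  = 13450 / 20.47 = 657 mM/s.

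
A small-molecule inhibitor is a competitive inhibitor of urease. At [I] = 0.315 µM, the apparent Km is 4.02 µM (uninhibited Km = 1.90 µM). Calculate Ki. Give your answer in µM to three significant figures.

Competitive: Km,app = α·Km with α = 1 + [I]/Ki.
α = Km,app/Km = 4.02/1.90 = 2.116.
Since α = 1 + [I]/Ki, [I]/Ki = 2.116 − 1 = 1.116 and Ki = 0.315/1.116 = 0.282 µM.

0.282 µM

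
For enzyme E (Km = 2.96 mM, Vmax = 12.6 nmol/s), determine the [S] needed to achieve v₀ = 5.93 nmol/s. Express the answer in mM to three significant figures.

Rearranging v = Vmax[S]/(Km+[S]) gives [S] = Km·v/(Vmax − v).
[S] = 2.96 × 5.93 / (12.6 − 5.93) = 17.55/6.670 = 2.63 mM.

2.63 mM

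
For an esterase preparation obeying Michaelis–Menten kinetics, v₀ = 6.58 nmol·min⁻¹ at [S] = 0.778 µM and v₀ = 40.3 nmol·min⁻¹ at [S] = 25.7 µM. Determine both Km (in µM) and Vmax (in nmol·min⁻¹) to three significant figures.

From v = Vmax[S]/(Km+[S]), each point gives Vmax = v(Km+[S])/[S].
Equating: 6.58(Km+0.778)/0.778 = 40.3(Km+25.7)/25.7.
8.458·Km + 6.58 = 1.568·Km + 40.3, so (8.458 − 1.568)·Km = 40.3 − 6.58.
Km = 33.72/6.889 = 4.89 µM; then Vmax = 6.58(4.89+0.778)/0.778 = 48.0 nmol·min⁻¹.

Km = 4.89 µM; Vmax = 48.0 nmol·min⁻¹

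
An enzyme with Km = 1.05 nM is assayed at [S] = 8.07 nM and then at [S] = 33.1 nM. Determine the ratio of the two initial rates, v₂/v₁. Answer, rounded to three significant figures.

1.10

Since Vmax cancels, v₂/v₁ = [S]₂(Km+[S]₁) / [S]₁(Km+[S]₂).
= 33.1×(1.05+8.07) / (8.07×(1.05+33.1)) = 301.9/275.6 = 1.10.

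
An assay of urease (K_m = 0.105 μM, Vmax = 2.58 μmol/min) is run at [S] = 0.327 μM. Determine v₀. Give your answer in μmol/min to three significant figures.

[S]/(Km+[S]) = 0.327/0.4320 = 0.7569, the fractional saturation.
v = 0.7569 × Vmax = 0.7569 × 2.58 = 1.95 μmol/min.

1.95 μmol/min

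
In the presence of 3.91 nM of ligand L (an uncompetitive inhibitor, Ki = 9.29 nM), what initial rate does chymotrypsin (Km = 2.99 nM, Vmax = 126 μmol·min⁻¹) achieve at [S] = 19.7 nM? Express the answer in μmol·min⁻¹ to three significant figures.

α = 1 + [I]/Ki = 1 + 3.91/9.29 = 1.421.
For an uncompetitive inhibitor, both parameters are divided by α, giving Vmax/α and Km/α: Km,app = 2.10 nM, Vmax,app = 88.7 μmol·min⁻¹.
v = Vmax,app·[S]/(Km,app + [S]) = 88.7 × 19.7/(2.10 + 19.7) = 80.1 μmol·min⁻¹.

80.1 μmol·min⁻¹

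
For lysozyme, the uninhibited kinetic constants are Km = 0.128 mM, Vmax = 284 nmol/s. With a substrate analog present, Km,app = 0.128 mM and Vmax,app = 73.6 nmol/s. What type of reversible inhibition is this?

Vmax decreases (284 → 73.6 nmol/s) while Km is unchanged — pure noncompetitive inhibition.

noncompetitive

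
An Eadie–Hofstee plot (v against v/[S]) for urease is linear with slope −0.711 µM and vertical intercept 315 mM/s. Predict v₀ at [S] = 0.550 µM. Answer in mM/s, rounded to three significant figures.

In the Eadie–Hofstee form v = Vmax − Km·(v/[S]), the slope is −Km and the intercept is Vmax, so Km = 0.711 µM and Vmax = 315 mM/s.
v = 315 × 0.550/(0.711 + 0.550) = 137 mM/s.

137 mM/s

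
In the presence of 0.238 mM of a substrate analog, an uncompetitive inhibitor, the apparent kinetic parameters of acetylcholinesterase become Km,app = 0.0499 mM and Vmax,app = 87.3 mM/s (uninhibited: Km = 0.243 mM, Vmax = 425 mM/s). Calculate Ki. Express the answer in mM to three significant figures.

0.0615 mM

Uncompetitive: Vmax,app = Vmax/α (and Km,app = Km/α) with α = 1 + [I]/Ki.
α = Vmax/Vmax,app = 425/87.3 = 4.868.
Ki = [I]/(α − 1) = 0.238/3.868 = 0.0615 mM.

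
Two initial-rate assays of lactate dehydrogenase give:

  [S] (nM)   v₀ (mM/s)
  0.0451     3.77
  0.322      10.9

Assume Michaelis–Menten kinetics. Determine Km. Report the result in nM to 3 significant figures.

0.143 nM

From v = Vmax[S]/(Km+[S]), each point gives Vmax = v(Km+[S])/[S].
Equating: 3.77(Km+0.0451)/0.0451 = 10.9(Km+0.322)/0.322.
83.59·Km + 3.77 = 33.85·Km + 10.9, so (83.59 − 33.85)·Km = 10.9 − 3.77.
Km = 7.130/49.74 = 0.143 nM; then Vmax = 3.77(0.143+0.0451)/0.0451 = 15.8 mM/s.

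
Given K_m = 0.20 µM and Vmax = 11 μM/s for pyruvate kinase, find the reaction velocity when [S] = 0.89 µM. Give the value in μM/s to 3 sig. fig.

v = Vmax·[S]/(Km + [S]) = 11 × 0.89 / (0.20 + 0.89)
  = 9.790 / 1.090 = 8.98 μM/s.

8.98 μM/s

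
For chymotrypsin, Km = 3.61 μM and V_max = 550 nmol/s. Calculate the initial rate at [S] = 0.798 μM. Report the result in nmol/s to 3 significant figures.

99.6 nmol/s

v = Vmax·[S]/(Km + [S]) = 550 × 0.798 / (3.61 + 0.798)
  = 438.9 / 4.408 = 99.6 nmol/s.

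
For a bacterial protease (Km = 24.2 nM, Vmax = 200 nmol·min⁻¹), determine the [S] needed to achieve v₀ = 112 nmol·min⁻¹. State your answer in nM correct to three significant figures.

30.8 nM

The required fractional saturation is v/Vmax = 112/200 = 0.5600.
Then [S]/(Km+[S]) = 0.5600 ⇒ [S] = 24.2 × 0.5600/(1 − 0.5600) = 30.8 nM.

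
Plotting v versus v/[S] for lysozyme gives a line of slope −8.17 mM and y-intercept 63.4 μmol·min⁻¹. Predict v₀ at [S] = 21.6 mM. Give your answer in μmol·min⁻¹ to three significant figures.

46.0 μmol·min⁻¹

In the Eadie–Hofstee form v = Vmax − Km·(v/[S]), the slope is −Km and the intercept is Vmax, so Km = 8.17 mM and Vmax = 63.4 μmol·min⁻¹.
v = 63.4 × 21.6/(8.17 + 21.6) = 46.0 μmol·min⁻¹.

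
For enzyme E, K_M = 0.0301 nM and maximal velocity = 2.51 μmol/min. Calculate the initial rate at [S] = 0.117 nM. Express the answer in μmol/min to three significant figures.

2.00 μmol/min

v = Vmax·[S]/(Km + [S]) = 2.51 × 0.117 / (0.0301 + 0.117)
  = 0.2937 / 0.1471 = 2.00 μmol/min.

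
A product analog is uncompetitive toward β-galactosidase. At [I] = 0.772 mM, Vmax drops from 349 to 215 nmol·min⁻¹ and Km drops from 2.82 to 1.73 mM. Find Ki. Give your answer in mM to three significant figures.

1.24 mM

Uncompetitive: Vmax,app = Vmax/α (and Km,app = Km/α) with α = 1 + [I]/Ki.
α = Vmax/Vmax,app = 349/215 = 1.623.
Since α = 1 + [I]/Ki, [I]/Ki = 1.623 − 1 = 0.6233 and Ki = 0.772/0.6233 = 1.24 mM.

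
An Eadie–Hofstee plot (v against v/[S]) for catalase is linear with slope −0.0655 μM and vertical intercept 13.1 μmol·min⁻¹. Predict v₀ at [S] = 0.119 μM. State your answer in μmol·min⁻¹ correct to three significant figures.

In the Eadie–Hofstee form v = Vmax − Km·(v/[S]), the slope is −Km and the intercept is Vmax, so Km = 0.0655 μM and Vmax = 13.1 μmol·min⁻¹.
v = 13.1 × 0.119/(0.0655 + 0.119) = 8.45 μmol·min⁻¹.

8.45 μmol·min⁻¹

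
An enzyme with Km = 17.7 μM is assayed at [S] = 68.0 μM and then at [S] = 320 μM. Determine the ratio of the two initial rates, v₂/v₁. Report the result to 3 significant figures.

1.19

The fractional saturations are [S]/(Km+[S]) = 68.0/85.70 = 0.7935 and 320/337.7 = 0.9476.
v₂/v₁ is just their ratio: 0.9476/0.7935 = 1.19.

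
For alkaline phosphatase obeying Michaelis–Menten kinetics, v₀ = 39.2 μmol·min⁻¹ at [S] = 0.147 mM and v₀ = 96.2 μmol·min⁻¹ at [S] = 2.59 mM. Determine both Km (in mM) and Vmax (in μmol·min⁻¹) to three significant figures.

From v = Vmax[S]/(Km+[S]), each point gives Vmax = v(Km+[S])/[S].
Equating: 39.2(Km+0.147)/0.147 = 96.2(Km+2.59)/2.59.
266.7·Km + 39.2 = 37.14·Km + 96.2, so (266.7 − 37.14)·Km = 96.2 − 39.2.
Km = 57.00/229.5 = 0.248 mM; then Vmax = 39.2(0.248+0.147)/0.147 = 105 μmol·min⁻¹.

Km = 0.248 mM; Vmax = 105 μmol·min⁻¹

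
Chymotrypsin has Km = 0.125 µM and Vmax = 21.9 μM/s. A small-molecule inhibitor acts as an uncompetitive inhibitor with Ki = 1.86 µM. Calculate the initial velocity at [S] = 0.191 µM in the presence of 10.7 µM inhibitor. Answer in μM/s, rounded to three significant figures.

2.96 μM/s

With α = 1 + [I]/Ki = 1 + 10.7/1.86 = 6.753, the uncompetitive rate law is v = (Vmax/α)·[S] / (Km/α + [S]).
v = (21.9/6.753)×0.191 / (0.125/6.753 + 0.191) = 0.6194/0.2095 = 2.96 μM/s.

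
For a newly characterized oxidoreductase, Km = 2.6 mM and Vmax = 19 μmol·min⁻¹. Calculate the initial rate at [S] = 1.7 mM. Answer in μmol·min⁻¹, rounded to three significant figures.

v = Vmax·[S]/(Km + [S]) = 19 × 1.7 / (2.6 + 1.7)
  = 32.30 / 4.300 = 7.51 μmol·min⁻¹.

7.51 μmol·min⁻¹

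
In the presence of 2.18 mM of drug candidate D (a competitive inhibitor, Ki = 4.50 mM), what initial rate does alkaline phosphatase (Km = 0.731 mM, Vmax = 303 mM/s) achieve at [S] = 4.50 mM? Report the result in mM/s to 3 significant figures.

α = 1 + [I]/Ki = 1 + 2.18/4.50 = 1.484.
For a competitive inhibitor, Vmax is unchanged and the apparent Km becomes α·Km: Km,app = 1.09 mM, Vmax,app = 303 mM/s.
v = Vmax,app·[S]/(Km,app + [S]) = 303 × 4.50/(1.09 + 4.50) = 244 mM/s.

244 mM/s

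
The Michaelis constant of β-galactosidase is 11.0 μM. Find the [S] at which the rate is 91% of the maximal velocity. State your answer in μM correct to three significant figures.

v/Vmax = [S]/(Km+[S]) = 0.91, so [S] = Km·0.91/(1 − 0.91) = 11.0 × 10.11.
[S] = 111 μM.

111 μM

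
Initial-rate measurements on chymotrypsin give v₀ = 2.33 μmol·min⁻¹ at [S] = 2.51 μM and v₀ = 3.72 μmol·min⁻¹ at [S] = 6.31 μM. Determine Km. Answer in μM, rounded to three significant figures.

From v = Vmax[S]/(Km+[S]), each point gives Vmax = v(Km+[S])/[S].
Equating: 2.33(Km+2.51)/2.51 = 3.72(Km+6.31)/6.31.
0.9283·Km + 2.33 = 0.5895·Km + 3.72, so (0.9283 − 0.5895)·Km = 3.72 − 2.33.
Km = 1.390/0.3387 = 4.10 μM; then Vmax = 2.33(4.10+2.51)/2.51 = 6.14 μmol·min⁻¹.

4.10 μM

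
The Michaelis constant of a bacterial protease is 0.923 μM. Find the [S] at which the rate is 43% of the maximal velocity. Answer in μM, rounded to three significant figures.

0.696 μM

v/Vmax = [S]/(Km+[S]) = 0.43, so [S] = Km·0.43/(1 − 0.43) = 0.923 × 0.7544.
[S] = 0.696 μM.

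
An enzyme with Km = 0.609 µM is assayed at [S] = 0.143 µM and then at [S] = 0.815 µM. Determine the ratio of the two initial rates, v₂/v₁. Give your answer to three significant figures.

3.01

Since Vmax cancels, v₂/v₁ = [S]₂(Km+[S]₁) / [S]₁(Km+[S]₂).
= 0.815×(0.609+0.143) / (0.143×(0.609+0.815)) = 0.6129/0.2036 = 3.01.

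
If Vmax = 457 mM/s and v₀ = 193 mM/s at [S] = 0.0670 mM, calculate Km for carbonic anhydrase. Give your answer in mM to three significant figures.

0.0916 mM

v/Vmax = 193/457 = 0.4223 = [S]/(Km+[S]).
So Km + [S] = [S]/0.4223 = 0.1586 mM, giving Km = 0.1586 − 0.0670 = 0.0916 mM.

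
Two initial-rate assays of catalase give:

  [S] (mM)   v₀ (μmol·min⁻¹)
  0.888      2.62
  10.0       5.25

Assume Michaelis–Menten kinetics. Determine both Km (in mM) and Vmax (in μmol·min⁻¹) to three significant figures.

Km = 1.08 mM; Vmax = 5.82 μmol·min⁻¹

From v = Vmax[S]/(Km+[S]), each point gives Vmax = v(Km+[S])/[S].
Equating: 2.62(Km+0.888)/0.888 = 5.25(Km+10.0)/10.0.
2.950·Km + 2.62 = 0.5250·Km + 5.25, so (2.950 − 0.5250)·Km = 5.25 − 2.62.
Km = 2.630/2.425 = 1.08 mM; then Vmax = 2.62(1.08+0.888)/0.888 = 5.82 μmol·min⁻¹.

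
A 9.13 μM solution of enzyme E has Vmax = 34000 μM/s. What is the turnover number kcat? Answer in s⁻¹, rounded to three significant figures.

3720 s⁻¹

kcat = Vmax/[E]total = 34000 μM/s / 9.13 μM = 3720 s⁻¹.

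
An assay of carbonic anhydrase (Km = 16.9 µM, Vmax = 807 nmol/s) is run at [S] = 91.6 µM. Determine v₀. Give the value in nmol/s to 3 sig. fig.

681 nmol/s

v = Vmax·[S]/(Km + [S]) = 807 × 91.6 / (16.9 + 91.6)
  = 73920 / 108.5 = 681 nmol/s.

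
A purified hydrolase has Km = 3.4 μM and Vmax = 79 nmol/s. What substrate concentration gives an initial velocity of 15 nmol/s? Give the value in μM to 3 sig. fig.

The required fractional saturation is v/Vmax = 15/79 = 0.1899.
Then [S]/(Km+[S]) = 0.1899 ⇒ [S] = 3.4 × 0.1899/(1 − 0.1899) = 0.797 μM.

0.797 μM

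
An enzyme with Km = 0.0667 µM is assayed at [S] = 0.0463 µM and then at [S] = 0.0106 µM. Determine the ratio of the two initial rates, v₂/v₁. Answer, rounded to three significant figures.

0.335

Since Vmax cancels, v₂/v₁ = [S]₂(Km+[S]₁) / [S]₁(Km+[S]₂).
= 0.0106×(0.0667+0.0463) / (0.0463×(0.0667+0.0106)) = 0.001198/0.003579 = 0.335.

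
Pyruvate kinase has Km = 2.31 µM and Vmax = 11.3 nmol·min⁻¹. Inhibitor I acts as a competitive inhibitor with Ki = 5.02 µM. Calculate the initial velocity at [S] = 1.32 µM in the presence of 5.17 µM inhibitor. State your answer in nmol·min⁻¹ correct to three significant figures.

α = 1 + [I]/Ki = 1 + 5.17/5.02 = 2.030.
For a competitive inhibitor, Vmax is unchanged and the apparent Km becomes α·Km: Km,app = 4.69 µM, Vmax,app = 11.3 nmol·min⁻¹.
v = Vmax,app·[S]/(Km,app + [S]) = 11.3 × 1.32/(4.69 + 1.32) = 2.48 nmol·min⁻¹.

2.48 nmol·min⁻¹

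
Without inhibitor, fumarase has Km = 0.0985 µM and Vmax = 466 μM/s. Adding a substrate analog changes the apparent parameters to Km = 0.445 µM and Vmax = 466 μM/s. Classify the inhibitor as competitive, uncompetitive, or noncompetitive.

Km increases (0.0985 → 0.445 µM) while Vmax is unchanged — the hallmark of competitive inhibition.

competitive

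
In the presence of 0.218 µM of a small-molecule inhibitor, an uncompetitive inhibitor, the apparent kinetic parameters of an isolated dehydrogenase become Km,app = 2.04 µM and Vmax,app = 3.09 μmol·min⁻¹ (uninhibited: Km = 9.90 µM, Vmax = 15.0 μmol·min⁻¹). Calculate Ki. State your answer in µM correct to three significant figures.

Uncompetitive: Vmax,app = Vmax/α (and Km,app = Km/α) with α = 1 + [I]/Ki.
α = Vmax/Vmax,app = 15.0/3.09 = 4.854.
Since α = 1 + [I]/Ki, [I]/Ki = 4.854 − 1 = 3.854 and Ki = 0.218/3.854 = 0.0566 µM.

0.0566 µM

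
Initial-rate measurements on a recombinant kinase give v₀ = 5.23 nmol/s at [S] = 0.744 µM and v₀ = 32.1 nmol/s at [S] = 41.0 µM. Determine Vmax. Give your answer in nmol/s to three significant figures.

35.5 nmol/s

From v = Vmax[S]/(Km+[S]), each point gives Vmax = v(Km+[S])/[S].
Equating: 5.23(Km+0.744)/0.744 = 32.1(Km+41.0)/41.0.
7.030·Km + 5.23 = 0.7829·Km + 32.1, so (7.030 − 0.7829)·Km = 32.1 − 5.23.
Km = 26.87/6.247 = 4.30 µM; then Vmax = 5.23(4.30+0.744)/0.744 = 35.5 nmol/s.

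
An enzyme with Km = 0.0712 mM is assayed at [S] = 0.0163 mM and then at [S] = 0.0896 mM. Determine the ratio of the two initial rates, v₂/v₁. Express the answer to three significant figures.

2.99

The fractional saturations are [S]/(Km+[S]) = 0.0163/0.08750 = 0.1863 and 0.0896/0.1608 = 0.5572.
v₂/v₁ is just their ratio: 0.5572/0.1863 = 2.99.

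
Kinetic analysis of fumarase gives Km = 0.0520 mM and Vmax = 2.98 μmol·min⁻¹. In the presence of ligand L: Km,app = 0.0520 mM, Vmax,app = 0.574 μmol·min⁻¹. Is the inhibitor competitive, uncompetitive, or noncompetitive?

Vmax decreases (2.98 → 0.574 μmol·min⁻¹) while Km is unchanged — pure noncompetitive inhibition.

noncompetitive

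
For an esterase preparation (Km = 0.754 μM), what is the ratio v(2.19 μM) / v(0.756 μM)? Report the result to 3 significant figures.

1.49

The fractional saturations are [S]/(Km+[S]) = 0.756/1.510 = 0.5007 and 2.19/2.944 = 0.7439.
v₂/v₁ is just their ratio: 0.7439/0.5007 = 1.49.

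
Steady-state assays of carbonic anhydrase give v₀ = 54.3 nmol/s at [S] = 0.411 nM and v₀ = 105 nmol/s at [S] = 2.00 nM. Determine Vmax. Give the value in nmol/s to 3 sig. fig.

138 nmol/s

In reciprocal form, 1/v = (Km/Vmax)·(1/[S]) + 1/Vmax. The two points give (1/[S], 1/v) = (2.433, 0.01842) and (0.5000, 0.009524).
Slope = (0.01842 − 0.009524)/(2.433 − 0.5000) = 0.004600; intercept = 0.01842 − 0.004600×2.433 = 0.007224.
Vmax = 1/intercept = 138 nmol/s; Km = slope × Vmax = 0.004600 × 138 = 0.637 nM.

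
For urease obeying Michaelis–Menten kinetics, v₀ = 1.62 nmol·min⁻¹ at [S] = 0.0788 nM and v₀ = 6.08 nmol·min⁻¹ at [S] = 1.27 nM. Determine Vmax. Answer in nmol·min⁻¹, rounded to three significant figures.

7.43 nmol·min⁻¹

In reciprocal form, 1/v = (Km/Vmax)·(1/[S]) + 1/Vmax. The two points give (1/[S], 1/v) = (12.69, 0.6173) and (0.7874, 0.1645).
Slope = (0.6173 − 0.1645)/(12.69 − 0.7874) = 0.03804; intercept = 0.6173 − 0.03804×12.69 = 0.1345.
Vmax = 1/intercept = 7.43 nmol·min⁻¹; Km = slope × Vmax = 0.03804 × 7.43 = 0.283 nM.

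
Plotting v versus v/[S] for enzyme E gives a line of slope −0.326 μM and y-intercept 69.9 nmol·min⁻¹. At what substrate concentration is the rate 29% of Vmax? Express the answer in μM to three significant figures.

0.133 μM

The Eadie–Hofstee slope gives Km = 0.326 μM (slope = −Km).
v/Vmax = [S]/(Km+[S]) = 0.29 ⇒ [S] = Km·0.29/(1−0.29) = 0.326 × 0.4085 = 0.133 μM.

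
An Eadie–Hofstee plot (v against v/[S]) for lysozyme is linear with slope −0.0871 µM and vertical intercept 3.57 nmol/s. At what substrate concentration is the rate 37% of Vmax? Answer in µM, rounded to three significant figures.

The Eadie–Hofstee slope gives Km = 0.0871 µM (slope = −Km).
v/Vmax = [S]/(Km+[S]) = 0.37 ⇒ [S] = Km·0.37/(1−0.37) = 0.0871 × 0.5873 = 0.0512 µM.

0.0512 µM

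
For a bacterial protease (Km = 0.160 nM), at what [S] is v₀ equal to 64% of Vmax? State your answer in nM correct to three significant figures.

v/Vmax = [S]/(Km+[S]) = 0.64, so [S] = Km·0.64/(1 − 0.64) = 0.160 × 1.778.
[S] = 0.284 nM.

0.284 nM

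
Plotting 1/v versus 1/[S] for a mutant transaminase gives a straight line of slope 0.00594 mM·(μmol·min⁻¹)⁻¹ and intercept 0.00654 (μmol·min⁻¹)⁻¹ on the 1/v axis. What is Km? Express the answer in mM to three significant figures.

y-intercept = 1/Vmax ⇒ Vmax = 153 μmol·min⁻¹; slope = Km/Vmax ⇒ Km = slope × Vmax.
Km = 0.00594 × 153 = 0.908 mM.

0.908 mM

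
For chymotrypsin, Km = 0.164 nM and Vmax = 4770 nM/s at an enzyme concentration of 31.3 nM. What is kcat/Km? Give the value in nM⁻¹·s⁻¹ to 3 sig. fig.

929 nM⁻¹·s⁻¹

kcat = Vmax/[E]total = 4770/31.3 = 152 s⁻¹.
kcat/Km = 152/0.164 = 929 nM⁻¹·s⁻¹.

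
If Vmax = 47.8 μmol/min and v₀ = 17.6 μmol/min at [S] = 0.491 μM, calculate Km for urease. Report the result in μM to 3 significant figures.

0.843 μM

v/Vmax = 17.6/47.8 = 0.3682 = [S]/(Km+[S]).
So Km + [S] = [S]/0.3682 = 1.334 μM, giving Km = 1.334 − 0.491 = 0.843 μM.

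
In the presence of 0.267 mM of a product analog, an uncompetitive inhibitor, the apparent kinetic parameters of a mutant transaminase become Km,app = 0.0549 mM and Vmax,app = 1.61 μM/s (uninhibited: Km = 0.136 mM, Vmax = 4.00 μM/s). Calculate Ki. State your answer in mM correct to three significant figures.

0.180 mM

Uncompetitive: Vmax,app = Vmax/α (and Km,app = Km/α) with α = 1 + [I]/Ki.
α = Vmax/Vmax,app = 4.00/1.61 = 2.484.
Ki = [I]/(α − 1) = 0.267/1.484 = 0.180 mM.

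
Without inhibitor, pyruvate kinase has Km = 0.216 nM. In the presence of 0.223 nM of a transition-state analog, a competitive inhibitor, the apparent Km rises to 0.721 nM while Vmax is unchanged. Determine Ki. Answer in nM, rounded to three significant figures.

Competitive: Km,app = α·Km with α = 1 + [I]/Ki.
α = Km,app/Km = 0.721/0.216 = 3.338.
Since α = 1 + [I]/Ki, [I]/Ki = 3.338 − 1 = 2.338 and Ki = 0.223/2.338 = 0.0954 nM.

0.0954 nM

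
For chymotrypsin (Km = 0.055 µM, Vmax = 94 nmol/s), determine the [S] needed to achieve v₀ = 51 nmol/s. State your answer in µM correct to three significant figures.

0.0652 µM

The required fractional saturation is v/Vmax = 51/94 = 0.5426.
Then [S]/(Km+[S]) = 0.5426 ⇒ [S] = 0.055 × 0.5426/(1 − 0.5426) = 0.0652 µM.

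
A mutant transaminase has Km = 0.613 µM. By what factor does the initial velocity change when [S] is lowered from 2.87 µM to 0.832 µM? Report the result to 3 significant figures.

Since Vmax cancels, v₂/v₁ = [S]₂(Km+[S]₁) / [S]₁(Km+[S]₂).
= 0.832×(0.613+2.87) / (2.87×(0.613+0.832)) = 2.898/4.147 = 0.699.

0.699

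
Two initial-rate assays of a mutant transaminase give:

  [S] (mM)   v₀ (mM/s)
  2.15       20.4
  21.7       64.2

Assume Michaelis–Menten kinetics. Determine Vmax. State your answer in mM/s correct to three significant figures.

In reciprocal form, 1/v = (Km/Vmax)·(1/[S]) + 1/Vmax. The two points give (1/[S], 1/v) = (0.4651, 0.04902) and (0.04608, 0.01558).
Slope = (0.04902 − 0.01558)/(0.4651 − 0.04608) = 0.07981; intercept = 0.04902 − 0.07981×0.4651 = 0.01190.
Vmax = 1/intercept = 84.0 mM/s; Km = slope × Vmax = 0.07981 × 84.0 = 6.71 mM.

84.0 mM/s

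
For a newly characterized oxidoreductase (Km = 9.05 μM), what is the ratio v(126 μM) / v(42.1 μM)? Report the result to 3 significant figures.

Since Vmax cancels, v₂/v₁ = [S]₂(Km+[S]₁) / [S]₁(Km+[S]₂).
= 126×(9.05+42.1) / (42.1×(9.05+126)) = 6445/5686 = 1.13.

1.13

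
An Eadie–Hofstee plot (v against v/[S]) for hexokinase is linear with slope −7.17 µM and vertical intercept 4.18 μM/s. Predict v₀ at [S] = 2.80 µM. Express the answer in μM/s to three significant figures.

1.17 μM/s

In the Eadie–Hofstee form v = Vmax − Km·(v/[S]), the slope is −Km and the intercept is Vmax, so Km = 7.17 µM and Vmax = 4.18 μM/s.
v = 4.18 × 2.80/(7.17 + 2.80) = 1.17 μM/s.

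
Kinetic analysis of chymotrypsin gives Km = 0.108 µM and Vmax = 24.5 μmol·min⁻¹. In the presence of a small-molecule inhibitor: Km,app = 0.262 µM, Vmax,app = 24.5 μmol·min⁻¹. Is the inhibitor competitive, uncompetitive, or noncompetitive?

competitive

Km increases (0.108 → 0.262 µM) while Vmax is unchanged — the hallmark of competitive inhibition.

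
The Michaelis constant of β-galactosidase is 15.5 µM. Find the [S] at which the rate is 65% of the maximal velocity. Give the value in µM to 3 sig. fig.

v/Vmax = [S]/(Km+[S]) = 0.65, so [S] = Km·0.65/(1 − 0.65) = 15.5 × 1.857.
[S] = 28.8 µM.

28.8 µM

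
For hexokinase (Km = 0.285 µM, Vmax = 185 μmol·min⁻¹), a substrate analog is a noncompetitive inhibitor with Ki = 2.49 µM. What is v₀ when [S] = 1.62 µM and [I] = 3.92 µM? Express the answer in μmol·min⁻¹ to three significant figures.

61.1 μmol·min⁻¹

With α = 1 + [I]/Ki = 1 + 3.92/2.49 = 2.574, the noncompetitive rate law is v = (Vmax/α)·[S] / (Km + [S]).
v = (185/2.574)×1.62 / (0.285 + 1.62) = 116.4/1.905 = 61.1 μmol·min⁻¹.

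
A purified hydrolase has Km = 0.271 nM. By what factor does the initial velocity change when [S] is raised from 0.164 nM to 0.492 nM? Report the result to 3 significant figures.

Since Vmax cancels, v₂/v₁ = [S]₂(Km+[S]₁) / [S]₁(Km+[S]₂).
= 0.492×(0.271+0.164) / (0.164×(0.271+0.492)) = 0.2140/0.1251 = 1.71.

1.71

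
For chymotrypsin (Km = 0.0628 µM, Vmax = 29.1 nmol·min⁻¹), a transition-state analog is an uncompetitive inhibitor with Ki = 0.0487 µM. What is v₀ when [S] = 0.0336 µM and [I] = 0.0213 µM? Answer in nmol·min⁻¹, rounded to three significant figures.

8.80 nmol·min⁻¹

With α = 1 + [I]/Ki = 1 + 0.0213/0.0487 = 1.437, the uncompetitive rate law is v = (Vmax/α)·[S] / (Km/α + [S]).
v = (29.1/1.437)×0.0336 / (0.0628/1.437 + 0.0336) = 0.6802/0.07729 = 8.80 nmol·min⁻¹.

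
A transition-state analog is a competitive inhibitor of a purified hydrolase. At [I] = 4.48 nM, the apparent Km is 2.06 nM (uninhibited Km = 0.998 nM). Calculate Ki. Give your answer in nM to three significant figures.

Competitive: Km,app = α·Km with α = 1 + [I]/Ki.
α = Km,app/Km = 2.06/0.998 = 2.064.
Since α = 1 + [I]/Ki, [I]/Ki = 2.064 − 1 = 1.064 and Ki = 4.48/1.064 = 4.21 nM.

4.21 nM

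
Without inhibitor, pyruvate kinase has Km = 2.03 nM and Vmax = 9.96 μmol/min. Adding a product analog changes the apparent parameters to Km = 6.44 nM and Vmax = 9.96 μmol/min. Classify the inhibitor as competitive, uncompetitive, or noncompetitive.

competitive

Km increases (2.03 → 6.44 nM) while Vmax is unchanged — the hallmark of competitive inhibition.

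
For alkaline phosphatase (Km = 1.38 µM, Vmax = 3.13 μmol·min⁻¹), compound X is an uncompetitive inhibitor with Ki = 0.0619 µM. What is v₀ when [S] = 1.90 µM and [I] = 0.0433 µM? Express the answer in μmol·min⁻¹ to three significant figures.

1.29 μmol·min⁻¹

With α = 1 + [I]/Ki = 1 + 0.0433/0.0619 = 1.700, the uncompetitive rate law is v = (Vmax/α)·[S] / (Km/α + [S]).
v = (3.13/1.700)×1.90 / (1.38/1.700 + 1.90) = 3.499/2.712 = 1.29 μmol·min⁻¹.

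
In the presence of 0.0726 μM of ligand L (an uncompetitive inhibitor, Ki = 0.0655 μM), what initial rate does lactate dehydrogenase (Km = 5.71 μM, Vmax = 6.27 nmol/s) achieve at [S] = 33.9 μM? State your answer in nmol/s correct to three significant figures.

α = 1 + [I]/Ki = 1 + 0.0726/0.0655 = 2.108.
For an uncompetitive inhibitor, both parameters are divided by α, giving Vmax/α and Km/α: Km,app = 2.71 μM, Vmax,app = 2.97 nmol/s.
v = Vmax,app·[S]/(Km,app + [S]) = 2.97 × 33.9/(2.71 + 33.9) = 2.75 nmol/s.

2.75 nmol/s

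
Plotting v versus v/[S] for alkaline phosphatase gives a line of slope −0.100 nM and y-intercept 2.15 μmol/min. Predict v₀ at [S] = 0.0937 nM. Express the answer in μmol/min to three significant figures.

1.04 μmol/min

In the Eadie–Hofstee form v = Vmax − Km·(v/[S]), the slope is −Km and the intercept is Vmax, so Km = 0.100 nM and Vmax = 2.15 μmol/min.
v = 2.15 × 0.0937/(0.100 + 0.0937) = 1.04 μmol/min.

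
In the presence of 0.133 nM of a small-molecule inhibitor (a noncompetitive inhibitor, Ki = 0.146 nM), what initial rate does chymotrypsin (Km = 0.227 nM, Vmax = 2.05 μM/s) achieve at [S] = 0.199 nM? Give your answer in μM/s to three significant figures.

With α = 1 + [I]/Ki = 1 + 0.133/0.146 = 1.911, the noncompetitive rate law is v = (Vmax/α)·[S] / (Km + [S]).
v = (2.05/1.911)×0.199 / (0.227 + 0.199) = 0.2135/0.4260 = 0.501 μM/s.

0.501 μM/s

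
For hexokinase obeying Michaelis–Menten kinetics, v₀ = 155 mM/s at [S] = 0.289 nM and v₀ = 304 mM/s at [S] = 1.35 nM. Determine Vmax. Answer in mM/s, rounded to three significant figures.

In reciprocal form, 1/v = (Km/Vmax)·(1/[S]) + 1/Vmax. The two points give (1/[S], 1/v) = (3.460, 0.006452) and (0.7407, 0.003289).
Slope = (0.006452 − 0.003289)/(3.460 − 0.7407) = 0.001163; intercept = 0.006452 − 0.001163×3.460 = 0.002428.
Vmax = 1/intercept = 412 mM/s; Km = slope × Vmax = 0.001163 × 412 = 0.479 nM.

412 mM/s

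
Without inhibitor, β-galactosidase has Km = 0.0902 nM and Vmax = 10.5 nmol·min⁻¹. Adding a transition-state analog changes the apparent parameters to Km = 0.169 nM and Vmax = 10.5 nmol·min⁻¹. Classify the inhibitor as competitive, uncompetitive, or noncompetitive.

competitive

Km increases (0.0902 → 0.169 nM) while Vmax is unchanged — the hallmark of competitive inhibition.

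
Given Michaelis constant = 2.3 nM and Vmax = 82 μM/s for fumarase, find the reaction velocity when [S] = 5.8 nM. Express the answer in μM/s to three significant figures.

58.7 μM/s

v = Vmax·[S]/(Km + [S]) = 82 × 5.8 / (2.3 + 5.8)
  = 475.6 / 8.100 = 58.7 μM/s.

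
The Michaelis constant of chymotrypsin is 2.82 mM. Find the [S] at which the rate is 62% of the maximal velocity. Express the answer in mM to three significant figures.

4.60 mM

v/Vmax = [S]/(Km+[S]) = 0.62, so [S] = Km·0.62/(1 − 0.62) = 2.82 × 1.632.
[S] = 4.60 mM.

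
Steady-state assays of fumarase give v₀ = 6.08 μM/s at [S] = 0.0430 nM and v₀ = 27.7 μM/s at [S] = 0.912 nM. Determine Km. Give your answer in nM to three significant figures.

From v = Vmax[S]/(Km+[S]), each point gives Vmax = v(Km+[S])/[S].
Equating: 6.08(Km+0.0430)/0.0430 = 27.7(Km+0.912)/0.912.
141.4·Km + 6.08 = 30.37·Km + 27.7, so (141.4 − 30.37)·Km = 27.7 − 6.08.
Km = 21.62/111.0 = 0.195 nM; then Vmax = 6.08(0.195+0.0430)/0.0430 = 33.6 μM/s.

0.195 nM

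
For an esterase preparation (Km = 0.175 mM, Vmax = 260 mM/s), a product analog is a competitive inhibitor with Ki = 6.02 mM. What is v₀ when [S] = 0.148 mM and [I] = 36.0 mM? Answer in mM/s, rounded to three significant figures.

28.1 mM/s

α = 1 + [I]/Ki = 1 + 36.0/6.02 = 6.980.
For a competitive inhibitor, Vmax is unchanged and the apparent Km becomes α·Km: Km,app = 1.22 mM, Vmax,app = 260 mM/s.
v = Vmax,app·[S]/(Km,app + [S]) = 260 × 0.148/(1.22 + 0.148) = 28.1 mM/s.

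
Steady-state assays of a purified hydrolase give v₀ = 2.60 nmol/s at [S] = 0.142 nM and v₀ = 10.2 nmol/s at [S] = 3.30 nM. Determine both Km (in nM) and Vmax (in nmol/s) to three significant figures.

In reciprocal form, 1/v = (Km/Vmax)·(1/[S]) + 1/Vmax. The two points give (1/[S], 1/v) = (7.042, 0.3846) and (0.3030, 0.09804).
Slope = (0.3846 − 0.09804)/(7.042 − 0.3030) = 0.04252; intercept = 0.3846 − 0.04252×7.042 = 0.08515.
Vmax = 1/intercept = 11.7 nmol/s; Km = slope × Vmax = 0.04252 × 11.7 = 0.499 nM.

Km = 0.499 nM; Vmax = 11.7 nmol/s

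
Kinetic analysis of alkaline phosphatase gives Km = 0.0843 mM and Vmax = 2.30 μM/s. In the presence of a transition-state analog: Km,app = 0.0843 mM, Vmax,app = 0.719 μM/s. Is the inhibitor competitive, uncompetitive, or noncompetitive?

Vmax decreases (2.30 → 0.719 μM/s) while Km is unchanged — pure noncompetitive inhibition.

noncompetitive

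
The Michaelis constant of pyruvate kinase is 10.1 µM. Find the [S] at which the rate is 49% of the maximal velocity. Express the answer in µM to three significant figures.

9.70 µM

v/Vmax = [S]/(Km+[S]) = 0.49, so [S] = Km·0.49/(1 − 0.49) = 10.1 × 0.9608.
[S] = 9.70 µM.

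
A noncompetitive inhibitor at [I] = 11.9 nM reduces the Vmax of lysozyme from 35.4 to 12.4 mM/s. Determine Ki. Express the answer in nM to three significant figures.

Noncompetitive: Vmax,app = Vmax/α with α = 1 + [I]/Ki.
α = Vmax/Vmax,app = 35.4/12.4 = 2.855.
Since α = 1 + [I]/Ki, [I]/Ki = 2.855 − 1 = 1.855 and Ki = 11.9/1.855 = 6.42 nM.

6.42 nM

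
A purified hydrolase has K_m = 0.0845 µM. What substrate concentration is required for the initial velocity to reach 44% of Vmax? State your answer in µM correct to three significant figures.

v/Vmax = [S]/(Km+[S]) = 0.44, so [S] = Km·0.44/(1 − 0.44) = 0.0845 × 0.7857.
[S] = 0.0664 µM.

0.0664 µM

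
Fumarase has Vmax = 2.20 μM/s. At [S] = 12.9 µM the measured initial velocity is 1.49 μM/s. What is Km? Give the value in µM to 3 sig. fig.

6.15 µM

v/Vmax = 1.49/2.20 = 0.6773 = [S]/(Km+[S]).
So Km + [S] = [S]/0.6773 = 19.05 µM, giving Km = 19.05 − 12.9 = 6.15 µM.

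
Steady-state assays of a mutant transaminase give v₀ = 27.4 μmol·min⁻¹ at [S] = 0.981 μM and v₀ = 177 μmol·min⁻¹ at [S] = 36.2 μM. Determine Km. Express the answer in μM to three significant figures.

6.49 μM

In reciprocal form, 1/v = (Km/Vmax)·(1/[S]) + 1/Vmax. The two points give (1/[S], 1/v) = (1.019, 0.03650) and (0.02762, 0.005650).
Slope = (0.03650 − 0.005650)/(1.019 − 0.02762) = 0.03110; intercept = 0.03650 − 0.03110×1.019 = 0.004791.
Vmax = 1/intercept = 209 μmol·min⁻¹; Km = slope × Vmax = 0.03110 × 209 = 6.49 μM.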